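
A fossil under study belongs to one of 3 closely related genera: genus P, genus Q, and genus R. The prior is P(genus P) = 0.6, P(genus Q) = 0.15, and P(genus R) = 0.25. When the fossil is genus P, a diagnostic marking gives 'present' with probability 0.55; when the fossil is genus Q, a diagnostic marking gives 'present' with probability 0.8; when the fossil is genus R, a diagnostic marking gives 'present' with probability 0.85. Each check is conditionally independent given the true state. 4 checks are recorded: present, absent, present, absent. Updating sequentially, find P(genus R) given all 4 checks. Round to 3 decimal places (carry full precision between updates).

0.091

Apply Bayes' rule sequentially, carrying P(genus R) forward.
After 'present': normaliser = 0.55·0.6000 + 0.8·0.1500 + 0.85·0.2500; P(genus P) ≈ 0.4981, P(genus Q) ≈ 0.1811, P(genus R) ≈ 0.3208
After 'absent': normaliser = 0.45·0.4981 + 0.2·0.1811 + 0.15·0.3208; P(genus P) ≈ 0.7266, P(genus Q) ≈ 0.1174, P(genus R) ≈ 0.1560
After 'present': normaliser = 0.55·0.7266 + 0.8·0.1174 + 0.85·0.1560; P(genus P) ≈ 0.6382, P(genus Q) ≈ 0.1500, P(genus R) ≈ 0.2117
After 'absent': normaliser = 0.45·0.6382 + 0.2·0.1500 + 0.15·0.2117; P(genus P) ≈ 0.8230, P(genus Q) ≈ 0.0860, P(genus R) ≈ 0.0910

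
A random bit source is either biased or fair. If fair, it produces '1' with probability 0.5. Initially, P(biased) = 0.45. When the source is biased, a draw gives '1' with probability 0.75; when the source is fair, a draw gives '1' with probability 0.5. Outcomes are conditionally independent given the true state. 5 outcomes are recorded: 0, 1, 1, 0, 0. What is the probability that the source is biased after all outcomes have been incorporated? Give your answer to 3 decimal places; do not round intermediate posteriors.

0.187

After '0': P(biased) = 0.25·0.4500 / (0.25·0.4500 + 0.5·0.5500) ≈ 0.2903
After '1': P(biased) = 0.75·0.2903 / (0.75·0.2903 + 0.5·0.7097) ≈ 0.3803
After '1': P(biased) = 0.75·0.3803 / (0.75·0.3803 + 0.5·0.6197) ≈ 0.4793
After '0': P(biased) = 0.25·0.4793 / (0.25·0.4793 + 0.5·0.5207) ≈ 0.3152
After '0': P(biased) = 0.25·0.3152 / (0.25·0.3152 + 0.5·0.6848) ≈ 0.1871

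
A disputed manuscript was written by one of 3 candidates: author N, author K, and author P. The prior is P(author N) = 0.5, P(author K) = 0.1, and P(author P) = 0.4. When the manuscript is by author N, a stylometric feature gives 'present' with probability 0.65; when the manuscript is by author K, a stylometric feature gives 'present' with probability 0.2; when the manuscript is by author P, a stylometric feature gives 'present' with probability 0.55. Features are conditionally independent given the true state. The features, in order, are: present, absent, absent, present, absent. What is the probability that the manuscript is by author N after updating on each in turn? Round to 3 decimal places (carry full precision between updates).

0.409

After 'present': normaliser = 0.65·0.5000 + 0.2·0.1000 + 0.55·0.4000; P(author N) ≈ 0.5752, P(author K) ≈ 0.0354, P(author P) ≈ 0.3894
After 'absent': normaliser = 0.35·0.5752 + 0.8·0.0354 + 0.45·0.3894; P(author N) ≈ 0.4973, P(author K) ≈ 0.0699, P(author P) ≈ 0.4328
After 'absent': normaliser = 0.35·0.4973 + 0.8·0.0699 + 0.45·0.4328; P(author N) ≈ 0.4098, P(author K) ≈ 0.1317, P(author P) ≈ 0.4585
After 'present': normaliser = 0.65·0.4098 + 0.2·0.1317 + 0.55·0.4585; P(author N) ≈ 0.4888, P(author K) ≈ 0.0484, P(author P) ≈ 0.4628
After 'absent': normaliser = 0.35·0.4888 + 0.8·0.0484 + 0.45·0.4628; P(author N) ≈ 0.4093, P(author K) ≈ 0.0925, P(author P) ≈ 0.4982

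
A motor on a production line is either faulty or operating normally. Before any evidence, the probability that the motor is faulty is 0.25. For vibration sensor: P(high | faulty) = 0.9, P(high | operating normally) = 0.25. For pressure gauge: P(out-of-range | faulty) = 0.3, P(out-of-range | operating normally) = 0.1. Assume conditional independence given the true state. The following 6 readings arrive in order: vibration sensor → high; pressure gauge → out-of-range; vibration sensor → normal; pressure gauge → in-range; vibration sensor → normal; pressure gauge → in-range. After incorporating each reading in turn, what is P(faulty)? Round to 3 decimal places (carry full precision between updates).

0.037

Apply Bayes' rule sequentially, carrying P(faulty) forward.
After vibration sensor='high': P(faulty) = 0.9·0.2500 / (0.9·0.2500 + 0.25·0.7500) ≈ 0.5455
After pressure gauge='out-of-range': P(faulty) = 0.3·0.5455 / (0.3·0.5455 + 0.1·0.4545) ≈ 0.7826
After vibration sensor='normal': P(faulty) = 0.1·0.7826 / (0.1·0.7826 + 0.75·0.2174) ≈ 0.3243
After pressure gauge='in-range': P(faulty) = 0.7·0.3243 / (0.7·0.3243 + 0.9·0.6757) ≈ 0.2718
After vibration sensor='normal': P(faulty) = 0.1·0.2718 / (0.1·0.2718 + 0.75·0.7282) ≈ 0.0474
After pressure gauge='in-range': P(faulty) = 0.7·0.0474 / (0.7·0.0474 + 0.9·0.9526) ≈ 0.0373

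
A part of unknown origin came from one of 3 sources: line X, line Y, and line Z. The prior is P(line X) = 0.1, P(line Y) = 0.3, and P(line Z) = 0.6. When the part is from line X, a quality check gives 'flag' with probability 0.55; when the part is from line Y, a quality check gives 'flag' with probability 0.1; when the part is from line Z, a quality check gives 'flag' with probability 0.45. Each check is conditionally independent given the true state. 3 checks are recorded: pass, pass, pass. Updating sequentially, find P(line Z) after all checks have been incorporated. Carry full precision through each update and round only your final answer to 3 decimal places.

After 'pass': normaliser = 0.45·0.1000 + 0.9·0.3000 + 0.55·0.6000; P(line X) ≈ 0.0698, P(line Y) ≈ 0.4186, P(line Z) ≈ 0.5116
After 'pass': normaliser = 0.45·0.0698 + 0.9·0.4186 + 0.55·0.5116; P(line X) ≈ 0.0455, P(line Y) ≈ 0.5464, P(line Z) ≈ 0.4081
After 'pass': normaliser = 0.45·0.0455 + 0.9·0.5464 + 0.55·0.4081; P(line X) ≈ 0.0278, P(line Y) ≈ 0.6675, P(line Z) ≈ 0.3047

0.305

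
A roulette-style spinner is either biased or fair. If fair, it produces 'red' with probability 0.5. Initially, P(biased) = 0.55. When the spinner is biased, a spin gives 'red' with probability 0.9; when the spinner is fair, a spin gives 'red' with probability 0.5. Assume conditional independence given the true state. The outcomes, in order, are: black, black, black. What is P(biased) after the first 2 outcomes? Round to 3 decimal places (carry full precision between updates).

After 'black': P(biased) = 0.1·0.5500 / (0.1·0.5500 + 0.5·0.4500) ≈ 0.1964
After 'black': P(biased) = 0.1·0.1964 / (0.1·0.1964 + 0.5·0.8036) ≈ 0.0466

0.047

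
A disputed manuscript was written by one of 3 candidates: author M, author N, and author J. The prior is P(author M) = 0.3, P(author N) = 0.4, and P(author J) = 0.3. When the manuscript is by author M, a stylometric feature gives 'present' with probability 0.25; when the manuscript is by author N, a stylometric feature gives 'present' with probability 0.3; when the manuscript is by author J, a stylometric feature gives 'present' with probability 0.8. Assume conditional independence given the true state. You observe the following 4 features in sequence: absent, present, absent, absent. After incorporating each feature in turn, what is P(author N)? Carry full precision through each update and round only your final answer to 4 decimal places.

0.5509

Each posterior becomes the prior for the next update.
After 'absent': normaliser = 0.75·0.3000 + 0.7·0.4000 + 0.2·0.3000; P(author M) ≈ 0.3982, P(author N) ≈ 0.4956, P(author J) ≈ 0.1062
After 'present': normaliser = 0.25·0.3982 + 0.3·0.4956 + 0.8·0.1062; P(author M) ≈ 0.2988, P(author N) ≈ 0.4462, P(author J) ≈ 0.2550
After 'absent': normaliser = 0.75·0.2988 + 0.7·0.4462 + 0.2·0.2550; P(author M) ≈ 0.3815, P(author N) ≈ 0.5317, P(author J) ≈ 0.0868
After 'absent': normaliser = 0.75·0.3815 + 0.7·0.5317 + 0.2·0.0868; P(author M) ≈ 0.4235, P(author N) ≈ 0.5509, P(author J) ≈ 0.0257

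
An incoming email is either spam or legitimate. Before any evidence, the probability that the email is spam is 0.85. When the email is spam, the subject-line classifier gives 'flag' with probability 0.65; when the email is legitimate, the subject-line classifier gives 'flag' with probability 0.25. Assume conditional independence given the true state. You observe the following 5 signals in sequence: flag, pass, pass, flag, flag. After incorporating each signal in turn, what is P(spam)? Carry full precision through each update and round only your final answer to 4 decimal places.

After 'flag': P(spam) = 0.65·0.8500 / (0.65·0.8500 + 0.25·0.1500) ≈ 0.9364
After 'pass': P(spam) = 0.35·0.9364 / (0.35·0.9364 + 0.75·0.0636) ≈ 0.8730
After 'pass': P(spam) = 0.35·0.8730 / (0.35·0.8730 + 0.75·0.1270) ≈ 0.7624
After 'flag': P(spam) = 0.65·0.7624 / (0.65·0.7624 + 0.25·0.2376) ≈ 0.8930
After 'flag': P(spam) = 0.65·0.8930 / (0.65·0.8930 + 0.25·0.1070) ≈ 0.9559

0.9559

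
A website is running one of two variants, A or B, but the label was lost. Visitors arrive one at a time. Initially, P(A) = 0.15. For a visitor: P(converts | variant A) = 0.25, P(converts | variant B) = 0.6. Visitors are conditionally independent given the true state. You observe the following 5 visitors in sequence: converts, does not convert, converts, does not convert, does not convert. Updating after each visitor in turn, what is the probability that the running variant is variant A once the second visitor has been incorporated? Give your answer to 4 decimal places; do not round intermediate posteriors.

After 'converts': P(A) = 0.25·0.1500 / (0.25·0.1500 + 0.6·0.8500) ≈ 0.0685
After 'does not convert': P(A) = 0.75·0.0685 / (0.75·0.0685 + 0.4·0.9315) ≈ 0.1212

0.1212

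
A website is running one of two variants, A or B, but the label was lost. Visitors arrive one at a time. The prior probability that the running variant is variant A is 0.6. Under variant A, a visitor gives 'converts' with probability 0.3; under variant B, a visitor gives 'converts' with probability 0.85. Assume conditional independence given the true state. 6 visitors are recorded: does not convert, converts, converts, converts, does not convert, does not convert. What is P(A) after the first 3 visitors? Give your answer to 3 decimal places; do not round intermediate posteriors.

0.466

After 'does not convert': P(A) = 0.7·0.6000 / (0.7·0.6000 + 0.15·0.4000) ≈ 0.8750
After 'converts': P(A) = 0.3·0.8750 / (0.3·0.8750 + 0.85·0.1250) ≈ 0.7119
After 'converts': P(A) = 0.3·0.7119 / (0.3·0.7119 + 0.85·0.2881) ≈ 0.4658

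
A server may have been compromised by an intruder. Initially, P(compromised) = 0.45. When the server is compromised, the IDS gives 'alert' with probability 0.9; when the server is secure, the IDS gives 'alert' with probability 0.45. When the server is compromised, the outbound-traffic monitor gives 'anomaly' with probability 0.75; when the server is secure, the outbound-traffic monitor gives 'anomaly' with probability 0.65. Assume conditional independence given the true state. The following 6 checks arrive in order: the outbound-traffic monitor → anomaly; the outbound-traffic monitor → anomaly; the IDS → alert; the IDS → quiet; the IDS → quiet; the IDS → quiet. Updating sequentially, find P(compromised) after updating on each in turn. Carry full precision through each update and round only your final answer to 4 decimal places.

After the outbound-traffic monitor='anomaly': P(compromised) = 0.75·0.4500 / (0.75·0.4500 + 0.65·0.5500) ≈ 0.4856
After the outbound-traffic monitor='anomaly': P(compromised) = 0.75·0.4856 / (0.75·0.4856 + 0.65·0.5144) ≈ 0.5214
After the IDS='alert': P(compromised) = 0.9·0.5214 / (0.9·0.5214 + 0.45·0.4786) ≈ 0.6854
After the IDS='quiet': P(compromised) = 0.1·0.6854 / (0.1·0.6854 + 0.55·0.3146) ≈ 0.2837
After the IDS='quiet': P(compromised) = 0.1·0.2837 / (0.1·0.2837 + 0.55·0.7163) ≈ 0.0672
After the IDS='quiet': P(compromised) = 0.1·0.0672 / (0.1·0.0672 + 0.55·0.9328) ≈ 0.0129

0.0129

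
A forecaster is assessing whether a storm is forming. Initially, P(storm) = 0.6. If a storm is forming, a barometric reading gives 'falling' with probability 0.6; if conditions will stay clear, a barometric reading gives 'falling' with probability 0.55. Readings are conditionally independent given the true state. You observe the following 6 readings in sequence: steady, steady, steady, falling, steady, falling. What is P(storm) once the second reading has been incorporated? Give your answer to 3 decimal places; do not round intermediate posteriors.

0.542

After 'steady': P(storm) = 0.4·0.6000 / (0.4·0.6000 + 0.45·0.4000) ≈ 0.5714
After 'steady': P(storm) = 0.4·0.5714 / (0.4·0.5714 + 0.45·0.4286) ≈ 0.5424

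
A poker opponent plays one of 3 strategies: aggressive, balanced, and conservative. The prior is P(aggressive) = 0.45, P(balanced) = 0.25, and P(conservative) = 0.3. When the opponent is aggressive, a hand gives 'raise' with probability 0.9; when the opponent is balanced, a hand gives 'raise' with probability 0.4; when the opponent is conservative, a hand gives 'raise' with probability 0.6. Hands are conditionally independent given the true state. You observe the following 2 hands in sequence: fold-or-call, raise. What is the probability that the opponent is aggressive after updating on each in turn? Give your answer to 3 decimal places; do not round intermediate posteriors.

0.235

After 'fold-or-call': normaliser = 0.1·0.4500 + 0.6·0.2500 + 0.4·0.3000; P(aggressive) ≈ 0.1429, P(balanced) ≈ 0.4762, P(conservative) ≈ 0.3810
After 'raise': normaliser = 0.9·0.1429 + 0.4·0.4762 + 0.6·0.3810; P(aggressive) ≈ 0.2348, P(balanced) ≈ 0.3478, P(conservative) ≈ 0.4174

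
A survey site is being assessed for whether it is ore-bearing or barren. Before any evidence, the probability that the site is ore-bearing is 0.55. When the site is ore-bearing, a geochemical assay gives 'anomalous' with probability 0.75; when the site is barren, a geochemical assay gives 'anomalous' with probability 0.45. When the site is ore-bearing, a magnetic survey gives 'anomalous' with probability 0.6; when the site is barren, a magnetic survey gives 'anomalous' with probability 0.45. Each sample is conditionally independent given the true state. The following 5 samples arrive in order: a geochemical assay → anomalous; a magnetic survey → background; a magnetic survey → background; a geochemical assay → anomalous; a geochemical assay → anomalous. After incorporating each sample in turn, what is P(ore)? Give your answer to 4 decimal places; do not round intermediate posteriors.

0.7496

After a geochemical assay='anomalous': P(ore) = 0.75·0.5500 / (0.75·0.5500 + 0.45·0.4500) ≈ 0.6707
After a magnetic survey='background': P(ore) = 0.4·0.6707 / (0.4·0.6707 + 0.55·0.3293) ≈ 0.5970
After a magnetic survey='background': P(ore) = 0.4·0.5970 / (0.4·0.5970 + 0.55·0.4030) ≈ 0.5186
After a geochemical assay='anomalous': P(ore) = 0.75·0.5186 / (0.75·0.5186 + 0.45·0.4814) ≈ 0.6423
After a geochemical assay='anomalous': P(ore) = 0.75·0.6423 / (0.75·0.6423 + 0.45·0.3577) ≈ 0.7496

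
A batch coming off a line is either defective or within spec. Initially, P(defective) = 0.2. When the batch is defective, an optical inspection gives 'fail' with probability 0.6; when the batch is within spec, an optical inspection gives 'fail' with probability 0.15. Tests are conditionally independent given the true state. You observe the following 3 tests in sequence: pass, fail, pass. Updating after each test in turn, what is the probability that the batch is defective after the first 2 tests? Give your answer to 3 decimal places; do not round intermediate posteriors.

After 'pass': P(defective) = 0.4·0.2000 / (0.4·0.2000 + 0.85·0.8000) ≈ 0.1053
After 'fail': P(defective) = 0.6·0.1053 / (0.6·0.1053 + 0.15·0.8947) ≈ 0.3200

0.320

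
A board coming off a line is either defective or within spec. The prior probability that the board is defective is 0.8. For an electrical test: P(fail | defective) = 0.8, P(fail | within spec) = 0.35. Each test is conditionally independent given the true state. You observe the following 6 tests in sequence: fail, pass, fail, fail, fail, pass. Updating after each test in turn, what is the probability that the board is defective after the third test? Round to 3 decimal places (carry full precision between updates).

After 'fail': P(defective) = 0.8·0.8000 / (0.8·0.8000 + 0.35·0.2000) ≈ 0.9014
After 'pass': P(defective) = 0.2·0.9014 / (0.2·0.9014 + 0.65·0.0986) ≈ 0.7378
After 'fail': P(defective) = 0.8·0.7378 / (0.8·0.7378 + 0.35·0.2622) ≈ 0.8654

0.865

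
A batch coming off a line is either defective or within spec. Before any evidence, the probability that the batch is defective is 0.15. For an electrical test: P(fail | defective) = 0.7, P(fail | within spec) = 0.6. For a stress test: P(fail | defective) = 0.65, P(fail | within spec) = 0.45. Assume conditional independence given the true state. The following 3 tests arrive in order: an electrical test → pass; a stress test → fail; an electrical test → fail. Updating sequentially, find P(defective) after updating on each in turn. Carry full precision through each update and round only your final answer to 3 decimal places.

Apply Bayes' rule sequentially, carrying P(defective) forward.
After an electrical test='pass': P(defective) = 0.3·0.1500 / (0.3·0.1500 + 0.4·0.8500) ≈ 0.1169
After a stress test='fail': P(defective) = 0.65·0.1169 / (0.65·0.1169 + 0.45·0.8831) ≈ 0.1605
After an electrical test='fail': P(defective) = 0.7·0.1605 / (0.7·0.1605 + 0.6·0.8395) ≈ 0.1824

0.182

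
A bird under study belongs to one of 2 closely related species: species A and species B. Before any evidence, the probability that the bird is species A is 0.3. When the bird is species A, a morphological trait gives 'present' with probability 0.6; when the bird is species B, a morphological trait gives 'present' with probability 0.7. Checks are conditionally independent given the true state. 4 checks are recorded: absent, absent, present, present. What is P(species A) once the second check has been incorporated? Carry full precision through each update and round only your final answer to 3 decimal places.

0.432

Apply Bayes' rule sequentially, carrying P(species A) forward.
After 'absent': P(species A) = 0.4·0.3000 / (0.4·0.3000 + 0.3·0.7000) ≈ 0.3636
After 'absent': P(species A) = 0.4·0.3636 / (0.4·0.3636 + 0.3·0.6364) ≈ 0.4324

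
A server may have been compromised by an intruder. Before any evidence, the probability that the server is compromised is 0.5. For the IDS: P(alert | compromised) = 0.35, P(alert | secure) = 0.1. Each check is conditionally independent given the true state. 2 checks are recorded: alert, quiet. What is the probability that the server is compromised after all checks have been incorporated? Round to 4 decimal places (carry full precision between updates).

0.7165

After 'alert': P(compromised) = 0.35·0.5000 / (0.35·0.5000 + 0.1·0.5000) ≈ 0.7778
After 'quiet': P(compromised) = 0.65·0.7778 / (0.65·0.7778 + 0.9·0.2222) ≈ 0.7165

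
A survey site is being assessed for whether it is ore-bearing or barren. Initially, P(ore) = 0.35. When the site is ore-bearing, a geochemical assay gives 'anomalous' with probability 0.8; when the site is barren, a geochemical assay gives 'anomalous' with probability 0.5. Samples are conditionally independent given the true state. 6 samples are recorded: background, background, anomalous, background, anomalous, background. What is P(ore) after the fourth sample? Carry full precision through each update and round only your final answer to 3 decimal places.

After 'background': P(ore) = 0.2·0.3500 / (0.2·0.3500 + 0.5·0.6500) ≈ 0.1772
After 'background': P(ore) = 0.2·0.1772 / (0.2·0.1772 + 0.5·0.8228) ≈ 0.0793
After 'anomalous': P(ore) = 0.8·0.0793 / (0.8·0.0793 + 0.5·0.9207) ≈ 0.1211
After 'background': P(ore) = 0.2·0.1211 / (0.2·0.1211 + 0.5·0.8789) ≈ 0.0523

0.052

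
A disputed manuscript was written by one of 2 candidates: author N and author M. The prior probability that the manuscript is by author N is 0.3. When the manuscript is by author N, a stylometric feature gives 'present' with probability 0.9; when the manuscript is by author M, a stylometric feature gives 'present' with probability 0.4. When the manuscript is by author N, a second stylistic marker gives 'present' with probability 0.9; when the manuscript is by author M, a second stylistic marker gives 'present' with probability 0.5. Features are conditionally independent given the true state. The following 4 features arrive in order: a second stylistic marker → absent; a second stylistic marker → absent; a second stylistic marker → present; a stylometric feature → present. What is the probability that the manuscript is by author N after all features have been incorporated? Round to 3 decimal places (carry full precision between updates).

0.065

Each posterior becomes the prior for the next update.
After a second stylistic marker='absent': P(author N) = 0.1·0.3000 / (0.1·0.3000 + 0.5·0.7000) ≈ 0.0789
After a second stylistic marker='absent': P(author N) = 0.1·0.0789 / (0.1·0.0789 + 0.5·0.9211) ≈ 0.0169
After a second stylistic marker='present': P(author N) = 0.9·0.0169 / (0.9·0.0169 + 0.5·0.9831) ≈ 0.0299
After a stylometric feature='present': P(author N) = 0.9·0.0299 / (0.9·0.0299 + 0.4·0.9701) ≈ 0.0649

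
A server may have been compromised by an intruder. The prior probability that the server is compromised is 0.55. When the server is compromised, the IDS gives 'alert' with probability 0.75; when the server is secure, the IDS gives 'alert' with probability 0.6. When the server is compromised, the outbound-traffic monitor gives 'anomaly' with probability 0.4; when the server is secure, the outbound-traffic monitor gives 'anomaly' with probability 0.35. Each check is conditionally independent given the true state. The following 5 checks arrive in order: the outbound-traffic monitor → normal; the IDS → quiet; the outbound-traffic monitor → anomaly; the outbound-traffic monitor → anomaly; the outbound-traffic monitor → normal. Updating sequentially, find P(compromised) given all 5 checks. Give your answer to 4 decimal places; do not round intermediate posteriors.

0.4595

Each posterior becomes the prior for the next update.
After the outbound-traffic monitor='normal': P(compromised) = 0.6·0.5500 / (0.6·0.5500 + 0.65·0.4500) ≈ 0.5301
After the IDS='quiet': P(compromised) = 0.25·0.5301 / (0.25·0.5301 + 0.4·0.4699) ≈ 0.4135
After the outbound-traffic monitor='anomaly': P(compromised) = 0.4·0.4135 / (0.4·0.4135 + 0.35·0.5865) ≈ 0.4462
After the outbound-traffic monitor='anomaly': P(compromised) = 0.4·0.4462 / (0.4·0.4462 + 0.35·0.5538) ≈ 0.4794
After the outbound-traffic monitor='normal': P(compromised) = 0.6·0.4794 / (0.6·0.4794 + 0.65·0.5206) ≈ 0.4595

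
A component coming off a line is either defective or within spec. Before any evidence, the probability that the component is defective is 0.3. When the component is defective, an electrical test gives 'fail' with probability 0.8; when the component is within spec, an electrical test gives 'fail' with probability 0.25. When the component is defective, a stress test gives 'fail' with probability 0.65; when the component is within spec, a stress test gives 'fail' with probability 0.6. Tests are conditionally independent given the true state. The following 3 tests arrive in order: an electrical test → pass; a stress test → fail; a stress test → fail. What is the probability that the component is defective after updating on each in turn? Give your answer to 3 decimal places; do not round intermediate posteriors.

Each posterior becomes the prior for the next update.
After an electrical test='pass': P(defective) = 0.2·0.3000 / (0.2·0.3000 + 0.75·0.7000) ≈ 0.1026
After a stress test='fail': P(defective) = 0.65·0.1026 / (0.65·0.1026 + 0.6·0.8974) ≈ 0.1102
After a stress test='fail': P(defective) = 0.65·0.1102 / (0.65·0.1102 + 0.6·0.8898) ≈ 0.1183

0.118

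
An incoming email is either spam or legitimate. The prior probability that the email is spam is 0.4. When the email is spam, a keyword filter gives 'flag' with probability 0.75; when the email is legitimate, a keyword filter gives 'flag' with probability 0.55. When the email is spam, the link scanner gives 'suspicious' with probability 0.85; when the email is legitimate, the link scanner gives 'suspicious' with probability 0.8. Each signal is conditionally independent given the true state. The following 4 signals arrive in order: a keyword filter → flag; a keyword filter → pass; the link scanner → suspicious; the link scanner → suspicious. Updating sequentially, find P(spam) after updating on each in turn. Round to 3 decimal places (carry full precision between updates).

Apply Bayes' rule sequentially, carrying P(spam) forward.
After a keyword filter='flag': P(spam) = 0.75·0.4000 / (0.75·0.4000 + 0.55·0.6000) ≈ 0.4762
After a keyword filter='pass': P(spam) = 0.25·0.4762 / (0.25·0.4762 + 0.45·0.5238) ≈ 0.3356
After the link scanner='suspicious': P(spam) = 0.85·0.3356 / (0.85·0.3356 + 0.8·0.6644) ≈ 0.3492
After the link scanner='suspicious': P(spam) = 0.85·0.3492 / (0.85·0.3492 + 0.8·0.6508) ≈ 0.3631

0.363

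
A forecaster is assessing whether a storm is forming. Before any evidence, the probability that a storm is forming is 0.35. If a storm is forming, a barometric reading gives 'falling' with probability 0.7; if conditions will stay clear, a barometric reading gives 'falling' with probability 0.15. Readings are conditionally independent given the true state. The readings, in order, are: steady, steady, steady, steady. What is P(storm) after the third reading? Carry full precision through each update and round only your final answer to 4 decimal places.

After 'steady': P(storm) = 0.3·0.3500 / (0.3·0.3500 + 0.85·0.6500) ≈ 0.1597
After 'steady': P(storm) = 0.3·0.1597 / (0.3·0.1597 + 0.85·0.8403) ≈ 0.0629
After 'steady': P(storm) = 0.3·0.0629 / (0.3·0.0629 + 0.85·0.9371) ≈ 0.0231

0.0231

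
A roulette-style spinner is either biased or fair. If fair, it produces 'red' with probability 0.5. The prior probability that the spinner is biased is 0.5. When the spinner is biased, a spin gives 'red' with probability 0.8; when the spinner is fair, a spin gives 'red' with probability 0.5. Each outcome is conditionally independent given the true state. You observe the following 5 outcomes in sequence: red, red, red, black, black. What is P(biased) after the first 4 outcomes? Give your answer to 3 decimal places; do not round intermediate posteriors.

0.621

After 'red': P(biased) = 0.8·0.5000 / (0.8·0.5000 + 0.5·0.5000) ≈ 0.6154
After 'red': P(biased) = 0.8·0.6154 / (0.8·0.6154 + 0.5·0.3846) ≈ 0.7191
After 'red': P(biased) = 0.8·0.7191 / (0.8·0.7191 + 0.5·0.2809) ≈ 0.8038
After 'black': P(biased) = 0.2·0.8038 / (0.2·0.8038 + 0.5·0.1962) ≈ 0.6210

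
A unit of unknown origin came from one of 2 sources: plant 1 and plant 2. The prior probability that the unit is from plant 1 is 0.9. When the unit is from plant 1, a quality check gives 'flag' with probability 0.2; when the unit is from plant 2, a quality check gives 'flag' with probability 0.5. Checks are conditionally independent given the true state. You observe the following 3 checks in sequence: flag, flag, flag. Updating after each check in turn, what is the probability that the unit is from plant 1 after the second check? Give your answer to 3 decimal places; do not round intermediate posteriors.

After 'flag': P(plant 1) = 0.2·0.9000 / (0.2·0.9000 + 0.5·0.1000) ≈ 0.7826
After 'flag': P(plant 1) = 0.2·0.7826 / (0.2·0.7826 + 0.5·0.2174) ≈ 0.5902

0.590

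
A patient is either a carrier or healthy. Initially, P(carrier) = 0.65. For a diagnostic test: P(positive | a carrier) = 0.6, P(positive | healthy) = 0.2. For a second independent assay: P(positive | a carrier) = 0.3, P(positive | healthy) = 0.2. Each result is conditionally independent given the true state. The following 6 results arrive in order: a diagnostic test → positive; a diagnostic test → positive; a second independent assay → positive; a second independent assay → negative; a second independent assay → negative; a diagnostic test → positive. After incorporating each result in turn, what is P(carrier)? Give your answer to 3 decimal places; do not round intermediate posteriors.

0.983

Each posterior becomes the prior for the next update.
After a diagnostic test='positive': P(carrier) = 0.6·0.6500 / (0.6·0.6500 + 0.2·0.3500) ≈ 0.8478
After a diagnostic test='positive': P(carrier) = 0.6·0.8478 / (0.6·0.8478 + 0.2·0.1522) ≈ 0.9435
After a second independent assay='positive': P(carrier) = 0.3·0.9435 / (0.3·0.9435 + 0.2·0.0565) ≈ 0.9616
After a second independent assay='negative': P(carrier) = 0.7·0.9616 / (0.7·0.9616 + 0.8·0.0384) ≈ 0.9564
After a second independent assay='negative': P(carrier) = 0.7·0.9564 / (0.7·0.9564 + 0.8·0.0436) ≈ 0.9505
After a diagnostic test='positive': P(carrier) = 0.6·0.9505 / (0.6·0.9505 + 0.2·0.0495) ≈ 0.9829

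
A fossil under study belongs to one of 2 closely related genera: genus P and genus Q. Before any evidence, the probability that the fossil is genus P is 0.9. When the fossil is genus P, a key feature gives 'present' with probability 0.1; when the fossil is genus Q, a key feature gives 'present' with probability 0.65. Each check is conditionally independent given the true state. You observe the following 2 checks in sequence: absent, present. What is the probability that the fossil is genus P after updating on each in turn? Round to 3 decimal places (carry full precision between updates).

Each posterior becomes the prior for the next update.
After 'absent': P(genus P) = 0.9·0.9000 / (0.9·0.9000 + 0.35·0.1000) ≈ 0.9586
After 'present': P(genus P) = 0.1·0.9586 / (0.1·0.9586 + 0.65·0.0414) ≈ 0.7807

0.781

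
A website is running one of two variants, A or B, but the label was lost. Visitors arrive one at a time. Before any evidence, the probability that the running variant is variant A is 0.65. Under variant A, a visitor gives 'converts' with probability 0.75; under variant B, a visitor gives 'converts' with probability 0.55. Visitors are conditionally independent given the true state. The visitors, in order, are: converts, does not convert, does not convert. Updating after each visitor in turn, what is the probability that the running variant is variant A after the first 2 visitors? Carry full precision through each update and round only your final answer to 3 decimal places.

0.585

After 'converts': P(A) = 0.75·0.6500 / (0.75·0.6500 + 0.55·0.3500) ≈ 0.7169
After 'does not convert': P(A) = 0.25·0.7169 / (0.25·0.7169 + 0.45·0.2831) ≈ 0.5845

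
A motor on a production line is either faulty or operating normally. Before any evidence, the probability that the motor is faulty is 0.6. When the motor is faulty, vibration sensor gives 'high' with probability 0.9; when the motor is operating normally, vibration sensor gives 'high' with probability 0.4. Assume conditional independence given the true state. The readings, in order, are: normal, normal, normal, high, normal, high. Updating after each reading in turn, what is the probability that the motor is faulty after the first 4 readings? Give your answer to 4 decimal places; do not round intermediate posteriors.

After 'normal': P(faulty) = 0.1·0.6000 / (0.1·0.6000 + 0.6·0.4000) ≈ 0.2000
After 'normal': P(faulty) = 0.1·0.2000 / (0.1·0.2000 + 0.6·0.8000) ≈ 0.0400
After 'normal': P(faulty) = 0.1·0.0400 / (0.1·0.0400 + 0.6·0.9600) ≈ 0.0069
After 'high': P(faulty) = 0.9·0.0069 / (0.9·0.0069 + 0.4·0.9931) ≈ 0.0154

0.0154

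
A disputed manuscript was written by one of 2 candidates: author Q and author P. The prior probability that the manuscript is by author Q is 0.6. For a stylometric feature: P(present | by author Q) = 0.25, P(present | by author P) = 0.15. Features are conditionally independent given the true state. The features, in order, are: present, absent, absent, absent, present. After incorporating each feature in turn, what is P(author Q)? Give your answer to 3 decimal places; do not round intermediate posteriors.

After 'present': P(author Q) = 0.25·0.6000 / (0.25·0.6000 + 0.15·0.4000) ≈ 0.7143
After 'absent': P(author Q) = 0.75·0.7143 / (0.75·0.7143 + 0.85·0.2857) ≈ 0.6881
After 'absent': P(author Q) = 0.75·0.6881 / (0.75·0.6881 + 0.85·0.3119) ≈ 0.6606
After 'absent': P(author Q) = 0.75·0.6606 / (0.75·0.6606 + 0.85·0.3394) ≈ 0.6320
After 'present': P(author Q) = 0.25·0.6320 / (0.25·0.6320 + 0.15·0.3680) ≈ 0.7411

0.741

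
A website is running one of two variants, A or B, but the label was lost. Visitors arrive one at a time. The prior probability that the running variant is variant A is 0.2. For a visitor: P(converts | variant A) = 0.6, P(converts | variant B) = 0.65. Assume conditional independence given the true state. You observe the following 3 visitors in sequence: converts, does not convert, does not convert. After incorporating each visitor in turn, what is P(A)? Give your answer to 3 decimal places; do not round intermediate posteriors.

0.232

After 'converts': P(A) = 0.6·0.2000 / (0.6·0.2000 + 0.65·0.8000) ≈ 0.1875
After 'does not convert': P(A) = 0.4·0.1875 / (0.4·0.1875 + 0.35·0.8125) ≈ 0.2087
After 'does not convert': P(A) = 0.4·0.2087 / (0.4·0.2087 + 0.35·0.7913) ≈ 0.2316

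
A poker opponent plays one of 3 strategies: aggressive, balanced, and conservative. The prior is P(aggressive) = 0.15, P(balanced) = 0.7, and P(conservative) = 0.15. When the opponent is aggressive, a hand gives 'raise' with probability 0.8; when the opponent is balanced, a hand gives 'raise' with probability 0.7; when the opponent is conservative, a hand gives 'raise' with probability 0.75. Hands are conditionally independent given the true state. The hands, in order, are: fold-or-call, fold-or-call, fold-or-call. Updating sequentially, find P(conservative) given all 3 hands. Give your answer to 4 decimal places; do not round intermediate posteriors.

After 'fold-or-call': normaliser = 0.2·0.1500 + 0.3·0.7000 + 0.25·0.1500; P(aggressive) ≈ 0.1081, P(balanced) ≈ 0.7568, P(conservative) ≈ 0.1351
After 'fold-or-call': normaliser = 0.2·0.1081 + 0.3·0.7568 + 0.25·0.1351; P(aggressive) ≈ 0.0766, P(balanced) ≈ 0.8038, P(conservative) ≈ 0.1196
After 'fold-or-call': normaliser = 0.2·0.0766 + 0.3·0.8038 + 0.25·0.1196; P(aggressive) ≈ 0.0535, P(balanced) ≈ 0.8421, P(conservative) ≈ 0.1044

0.1044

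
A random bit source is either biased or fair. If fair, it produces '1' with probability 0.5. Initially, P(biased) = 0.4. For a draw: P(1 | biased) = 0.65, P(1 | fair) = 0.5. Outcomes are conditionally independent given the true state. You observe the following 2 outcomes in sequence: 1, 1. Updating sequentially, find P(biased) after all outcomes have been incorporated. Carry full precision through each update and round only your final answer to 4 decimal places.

After '1': P(biased) = 0.65·0.4000 / (0.65·0.4000 + 0.5·0.6000) ≈ 0.4643
After '1': P(biased) = 0.65·0.4643 / (0.65·0.4643 + 0.5·0.5357) ≈ 0.5298

0.5298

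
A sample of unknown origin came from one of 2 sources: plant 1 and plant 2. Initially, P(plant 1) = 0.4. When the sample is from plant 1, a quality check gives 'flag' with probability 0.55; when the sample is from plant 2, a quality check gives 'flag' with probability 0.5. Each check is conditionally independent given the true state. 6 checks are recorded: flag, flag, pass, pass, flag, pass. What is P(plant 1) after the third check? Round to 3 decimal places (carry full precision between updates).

0.421

Each posterior becomes the prior for the next update.
After 'flag': P(plant 1) = 0.55·0.4000 / (0.55·0.4000 + 0.5·0.6000) ≈ 0.4231
After 'flag': P(plant 1) = 0.55·0.4231 / (0.55·0.4231 + 0.5·0.5769) ≈ 0.4465
After 'pass': P(plant 1) = 0.45·0.4465 / (0.45·0.4465 + 0.5·0.5535) ≈ 0.4206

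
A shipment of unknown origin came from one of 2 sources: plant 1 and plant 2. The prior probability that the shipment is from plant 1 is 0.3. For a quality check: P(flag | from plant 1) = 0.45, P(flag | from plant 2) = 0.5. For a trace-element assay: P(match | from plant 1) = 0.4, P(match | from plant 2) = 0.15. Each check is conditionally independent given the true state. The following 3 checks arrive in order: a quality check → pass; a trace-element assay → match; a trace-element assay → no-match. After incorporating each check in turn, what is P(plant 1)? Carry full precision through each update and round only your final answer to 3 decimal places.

0.470

After a quality check='pass': P(plant 1) = 0.55·0.3000 / (0.55·0.3000 + 0.5·0.7000) ≈ 0.3204
After a trace-element assay='match': P(plant 1) = 0.4·0.3204 / (0.4·0.3204 + 0.15·0.6796) ≈ 0.5570
After a trace-element assay='no-match': P(plant 1) = 0.6·0.5570 / (0.6·0.5570 + 0.85·0.4430) ≈ 0.4702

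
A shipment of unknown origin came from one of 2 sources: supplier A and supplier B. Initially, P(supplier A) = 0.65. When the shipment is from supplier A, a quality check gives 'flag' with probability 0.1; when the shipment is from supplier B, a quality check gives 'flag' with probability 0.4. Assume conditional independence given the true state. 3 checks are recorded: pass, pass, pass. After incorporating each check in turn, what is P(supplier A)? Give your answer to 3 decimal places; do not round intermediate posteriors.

Apply Bayes' rule sequentially, carrying P(supplier A) forward.
After 'pass': P(supplier A) = 0.9·0.6500 / (0.9·0.6500 + 0.6·0.3500) ≈ 0.7358
After 'pass': P(supplier A) = 0.9·0.7358 / (0.9·0.7358 + 0.6·0.2642) ≈ 0.8069
After 'pass': P(supplier A) = 0.9·0.8069 / (0.9·0.8069 + 0.6·0.1931) ≈ 0.8624

0.862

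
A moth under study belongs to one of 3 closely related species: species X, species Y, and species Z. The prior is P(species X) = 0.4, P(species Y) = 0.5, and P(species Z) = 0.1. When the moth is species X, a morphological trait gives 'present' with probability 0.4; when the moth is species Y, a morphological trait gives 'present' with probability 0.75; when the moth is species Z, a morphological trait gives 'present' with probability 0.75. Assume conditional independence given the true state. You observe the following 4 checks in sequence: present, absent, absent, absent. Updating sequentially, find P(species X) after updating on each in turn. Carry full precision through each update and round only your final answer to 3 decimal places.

0.831

After 'present': normaliser = 0.4·0.4000 + 0.75·0.5000 + 0.75·0.1000; P(species X) ≈ 0.2623, P(species Y) ≈ 0.6148, P(species Z) ≈ 0.1230
After 'absent': normaliser = 0.6·0.2623 + 0.25·0.6148 + 0.25·0.1230; P(species X) ≈ 0.4604, P(species Y) ≈ 0.4496, P(species Z) ≈ 0.0899
After 'absent': normaliser = 0.6·0.4604 + 0.25·0.4496 + 0.25·0.0899; P(species X) ≈ 0.6719, P(species Y) ≈ 0.2734, P(species Z) ≈ 0.0547
After 'absent': normaliser = 0.6·0.6719 + 0.25·0.2734 + 0.25·0.0547; P(species X) ≈ 0.8309, P(species Y) ≈ 0.1409, P(species Z) ≈ 0.0282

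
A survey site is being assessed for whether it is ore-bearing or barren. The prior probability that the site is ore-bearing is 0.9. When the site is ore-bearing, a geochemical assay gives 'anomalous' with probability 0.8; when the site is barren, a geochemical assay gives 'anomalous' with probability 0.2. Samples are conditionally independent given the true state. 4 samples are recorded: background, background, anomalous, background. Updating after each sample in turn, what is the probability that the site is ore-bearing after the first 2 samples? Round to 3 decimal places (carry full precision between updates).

0.360

After 'background': P(ore) = 0.2·0.9000 / (0.2·0.9000 + 0.8·0.1000) ≈ 0.6923
After 'background': P(ore) = 0.2·0.6923 / (0.2·0.6923 + 0.8·0.3077) ≈ 0.3600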